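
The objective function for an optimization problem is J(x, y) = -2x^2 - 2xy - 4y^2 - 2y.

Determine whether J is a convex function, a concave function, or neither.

concave

J is quadratic, so its Hessian is the constant matrix H = [[-4, -2], [-2, -8]].
det(H) = 28, tr(H) = -12.
det(H) > 0 and tr(H) < 0, so H is negative definite everywhere: concave.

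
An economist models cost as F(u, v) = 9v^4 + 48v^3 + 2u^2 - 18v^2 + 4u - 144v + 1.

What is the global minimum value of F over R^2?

-481

F(u,v) separates as P(u) + Q(v) + 1, so its minimum is min P + min Q + 1.
P'(u) = 4u + 4 vanishes at u ∈ {-1}; Q'(v) = 36(v - 1)(v + 1)(v + 4) vanishes at v ∈ {-4, -1, 1}.
Local minima of P (where P''>0): P(-1)=-2. Local minima of Q: Q(-4)=-480, Q(1)=-105.
So the global minimum of F is P(-1) + Q(-4) + 1 = -2 − 480 + 1 = -481, attained at (-1, -4).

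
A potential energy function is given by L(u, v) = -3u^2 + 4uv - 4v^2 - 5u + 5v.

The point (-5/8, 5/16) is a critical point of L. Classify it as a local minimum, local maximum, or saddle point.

local maximum

The Hessian of L is constant: H = [[-6, 4], [4, -8]].
det(H) = (-6)·(-8) − 4² = 32.
det(H) > 0 and tr(H) = -14 < 0, so H is negative definite and the point is a local maximum.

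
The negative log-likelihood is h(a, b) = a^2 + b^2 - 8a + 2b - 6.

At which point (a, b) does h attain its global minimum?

(4, -1)

h(a,b) separates as P(a) + Q(b) − 6, so its minimum is min P + min Q − 6.
P'(a) = 2a - 8 vanishes at a ∈ {4}; Q'(b) = 2b + 2 vanishes at b ∈ {-1}.
Local minima of P (where P''>0): P(4)=-16. Local minima of Q: Q(-1)=-1.
So the global minimum of h is P(4) + Q(-1) − 6 = -16 − 1 − 6 = -23, attained at (4, -1).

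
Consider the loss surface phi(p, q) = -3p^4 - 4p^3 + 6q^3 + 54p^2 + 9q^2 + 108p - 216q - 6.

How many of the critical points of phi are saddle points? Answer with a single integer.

phi separates as a function of p plus a function of q, so ∇phi=0 decouples.
∂phi/∂p = -12(p - 3)(p + 1)(p + 3) = 0 at p ∈ {-3, -1, 3}; ∂phi/∂q = 18(q - 3)(q + 4) = 0 at q ∈ {-4, 3}.
The Hessian is diagonal: diag(phi_pp, phi_qq). Second derivatives: phi_pp(-3)=-144, phi_pp(-1)=96, phi_pp(3)=-288; phi_qq(-4)=-126, phi_qq(3)=126.
Saddle points occur where the two diagonal entries have opposite signs: (-3, 3), (-1, -4), (3, 3). Count: 3.

3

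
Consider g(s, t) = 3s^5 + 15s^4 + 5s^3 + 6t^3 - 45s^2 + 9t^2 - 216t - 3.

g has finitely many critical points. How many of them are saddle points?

4

g separates as a function of s plus a function of t, so ∇g=0 decouples.
∂g/∂s = 15s(s - 1)(s + 2)(s + 3) = 0 at s ∈ {-3, -2, 0, 1}; ∂g/∂t = 18(t - 3)(t + 4) = 0 at t ∈ {-4, 3}.
The Hessian is diagonal: diag(g_ss, g_tt). Second derivatives: g_ss(-3)=-180, g_ss(-2)=90, g_ss(0)=-90, g_ss(1)=180; g_tt(-4)=-126, g_tt(3)=126.
Saddle points occur where the two diagonal entries have opposite signs: (-3, 3), (-2, -4), (0, 3), (1, -4). Count: 4.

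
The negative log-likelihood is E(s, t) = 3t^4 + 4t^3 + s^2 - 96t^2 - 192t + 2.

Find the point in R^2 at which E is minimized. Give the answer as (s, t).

(0, 4)

E(s,t) separates as P(s) + Q(t) + 2, so its minimum is min P + min Q + 2.
P'(s) = 2s vanishes at s ∈ {0}; Q'(t) = 12(t - 4)(t + 1)(t + 4) vanishes at t ∈ {-4, -1, 4}.
Local minima of P (where P''>0): P(0)=0. Local minima of Q: Q(-4)=-256, Q(4)=-1280.
So the global minimum of E is P(0) + Q(4) + 2 = 0 − 1280 + 2 = -1278, attained at (0, 4).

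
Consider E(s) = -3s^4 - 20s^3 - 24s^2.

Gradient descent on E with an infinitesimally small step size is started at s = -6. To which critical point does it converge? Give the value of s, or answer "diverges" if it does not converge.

E'(s) = -12s(s + 1)(s + 4), so E'(-6) = 720.
Gradient descent moves in the -E' direction, i.e. s is decreasing.
There is no critical point below s=-6, and E' keeps the same sign, so the iterate runs off to −∞.

diverges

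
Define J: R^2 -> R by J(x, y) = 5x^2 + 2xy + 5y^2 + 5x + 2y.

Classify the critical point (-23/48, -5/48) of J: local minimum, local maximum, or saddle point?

The Hessian of J is constant: H = [[10, 2], [2, 10]].
det(H) = 10·10 − 2² = 96.
det(H) > 0 and tr(H) = 20 > 0, so H is positive definite and the point is a local minimum.

local minimum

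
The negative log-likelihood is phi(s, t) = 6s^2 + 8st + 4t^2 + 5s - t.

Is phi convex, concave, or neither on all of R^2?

convex

phi is quadratic, so its Hessian is the constant matrix H = [[12, 8], [8, 8]].
det(H) = 32, tr(H) = 20.
det(H) > 0 and tr(H) > 0, so H is positive definite everywhere: convex.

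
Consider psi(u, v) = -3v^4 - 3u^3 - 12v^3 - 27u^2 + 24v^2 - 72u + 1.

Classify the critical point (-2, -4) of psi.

The mixed partial ∂²psi/∂u∂v is 0, so the Hessian at any point is diag(psi_uu, psi_vv) = diag(-18(u + 3), 12(-3v^2 - 6v + 4)).
At (-2, -4): H = diag(-18, -240).
Both eigenvalues are negative, so H is negative definite: a local maximum.

local maximum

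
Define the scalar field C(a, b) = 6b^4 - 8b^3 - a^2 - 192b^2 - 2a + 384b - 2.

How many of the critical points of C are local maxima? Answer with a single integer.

C separates as a function of a plus a function of b, so ∇C=0 decouples.
∂C/∂a = -2(a + 1) = 0 at a ∈ {-1}; ∂C/∂b = 24(b - 4)(b - 1)(b + 4) = 0 at b ∈ {-4, 1, 4}.
The Hessian is diagonal: diag(C_aa, C_bb). Second derivatives: C_aa(-1)=-2; C_bb(-4)=960, C_bb(1)=-360, C_bb(4)=576.
Local maxima occur where both diagonal entries negative: (-1, 1). Count: 1.

1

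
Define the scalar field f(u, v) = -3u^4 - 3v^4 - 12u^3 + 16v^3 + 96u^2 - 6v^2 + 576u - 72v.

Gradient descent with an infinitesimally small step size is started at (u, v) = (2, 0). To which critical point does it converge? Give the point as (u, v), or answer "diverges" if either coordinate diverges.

f is separable, so gradient descent decouples: u follows -∂f/∂u, v follows -∂f/∂v.
∂f/∂u = -12(u - 4)(u + 3)(u + 4); at u=2 this is 720, so u decreases.
∂f/∂v = -12(v - 3)(v - 2)(v + 1); at v=0 this is -72, so v increases.
u converges to its nearest critical value -3 (a local min of the u-part); v converges to 2. The iterate converges to (-3, 2).

(-3, 2)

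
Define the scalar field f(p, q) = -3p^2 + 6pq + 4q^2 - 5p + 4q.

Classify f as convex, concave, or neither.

neither

f is quadratic, so its Hessian is the constant matrix H = [[-6, 6], [6, 8]].
det(H) = -84, tr(H) = 2.
det(H) < 0, so H is indefinite: neither convex nor concave.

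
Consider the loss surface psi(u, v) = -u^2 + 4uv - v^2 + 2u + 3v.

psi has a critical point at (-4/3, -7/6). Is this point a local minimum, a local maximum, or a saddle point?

The Hessian of psi is constant: H = [[-2, 4], [4, -2]].
det(H) = (-2)·(-2) − 4² = -12.
Since det(H) < 0, H is indefinite and the critical point is a saddle point.

saddle point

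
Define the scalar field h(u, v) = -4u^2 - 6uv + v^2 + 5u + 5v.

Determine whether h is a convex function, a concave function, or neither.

h is quadratic, so its Hessian is the constant matrix H = [[-8, -6], [-6, 2]].
det(H) = -52, tr(H) = -6.
det(H) < 0, so H is indefinite: neither convex nor concave.

neither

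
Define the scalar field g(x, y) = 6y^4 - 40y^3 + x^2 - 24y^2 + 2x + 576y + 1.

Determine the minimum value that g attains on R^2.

-832

g(x,y) separates as P(x) + Q(y) + 1, so its minimum is min P + min Q + 1.
P'(x) = 2x + 2 vanishes at x ∈ {-1}; Q'(y) = 24(y - 4)(y - 3)(y + 2) vanishes at y ∈ {-2, 3, 4}.
Local minima of P (where P''>0): P(-1)=-1. Local minima of Q: Q(-2)=-832, Q(4)=896.
So the global minimum of g is P(-1) + Q(-2) + 1 = -1 − 832 + 1 = -832, attained at (-1, -2).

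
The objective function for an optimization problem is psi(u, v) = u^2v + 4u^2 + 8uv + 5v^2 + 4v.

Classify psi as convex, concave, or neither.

The term u^2v is cubic, so the Hessian is not constant.
∂²psi/∂u² = 2v + 8, which takes both signs as v varies (negative for sufficiently negative v). A diagonal entry of the Hessian changing sign means the Hessian is neither positive- nor negative-semidefinite on all of R^2.

neither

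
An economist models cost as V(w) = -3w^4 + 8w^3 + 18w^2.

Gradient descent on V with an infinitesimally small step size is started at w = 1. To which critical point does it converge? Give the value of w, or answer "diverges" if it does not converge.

V'(w) = -12w(w - 3)(w + 1), so V'(1) = 48.
Gradient descent moves in the -V' direction, i.e. w is decreasing.
The nearest critical point in that direction is w = 0, where V'' = 36 > 0 (a local minimum). The iterate converges there.

0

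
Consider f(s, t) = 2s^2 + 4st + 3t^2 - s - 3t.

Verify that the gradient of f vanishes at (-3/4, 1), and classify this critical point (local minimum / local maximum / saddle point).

∇f = (4s + 4t - 1, 4s + 6t - 3); substituting (-3/4, 1) gives ∇f = (0, 0), so (-3/4, 1) is indeed a critical point.
The Hessian of f is constant: H = [[4, 4], [4, 6]].
det(H) = 4·6 − 4² = 8.
det(H) > 0 and tr(H) = 10 > 0, so H is positive definite and the point is a local minimum.

local minimum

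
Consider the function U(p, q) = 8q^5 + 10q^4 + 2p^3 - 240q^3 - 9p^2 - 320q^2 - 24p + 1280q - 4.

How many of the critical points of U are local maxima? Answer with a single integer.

U separates as a function of p plus a function of q, so ∇U=0 decouples.
∂U/∂p = 6(p - 4)(p + 1) = 0 at p ∈ {-1, 4}; ∂U/∂q = 40(q - 4)(q - 1)(q + 2)(q + 4) = 0 at q ∈ {-4, -2, 1, 4}.
The Hessian is diagonal: diag(U_pp, U_qq). Second derivatives: U_pp(-1)=-30, U_pp(4)=30; U_qq(-4)=-3200, U_qq(-2)=1440, U_qq(1)=-1800, U_qq(4)=5760.
Local maxima occur where both diagonal entries negative: (-1, -4), (-1, 1). Count: 2.

2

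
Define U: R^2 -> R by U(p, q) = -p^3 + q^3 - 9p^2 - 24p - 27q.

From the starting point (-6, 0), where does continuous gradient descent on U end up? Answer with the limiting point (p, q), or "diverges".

(-4, 3)

U is separable, so gradient descent decouples: p follows -∂U/∂p, q follows -∂U/∂q.
∂U/∂p = -3(p + 2)(p + 4); at p=-6 this is -24, so p increases.
∂U/∂q = 3(q - 3)(q + 3); at q=0 this is -27, so q increases.
p converges to its nearest critical value -4 (a local min of the p-part); q converges to 3. The iterate converges to (-4, 3).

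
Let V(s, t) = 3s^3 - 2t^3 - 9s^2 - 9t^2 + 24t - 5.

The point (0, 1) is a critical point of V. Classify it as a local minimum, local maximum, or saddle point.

The mixed partial ∂²V/∂s∂t is 0, so the Hessian at any point is diag(V_ss, V_tt) = diag(18(s - 1), -6(2t + 3)).
At (0, 1): H = diag(-18, -30).
Both eigenvalues are negative, so H is negative definite: a local maximum.

local maximum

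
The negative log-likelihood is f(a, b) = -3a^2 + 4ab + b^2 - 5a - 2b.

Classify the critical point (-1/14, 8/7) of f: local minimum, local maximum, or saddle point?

The Hessian of f is constant: H = [[-6, 4], [4, 2]].
det(H) = (-6)·2 − 4² = -28.
Since det(H) < 0, H is indefinite and the critical point is a saddle point.

saddle point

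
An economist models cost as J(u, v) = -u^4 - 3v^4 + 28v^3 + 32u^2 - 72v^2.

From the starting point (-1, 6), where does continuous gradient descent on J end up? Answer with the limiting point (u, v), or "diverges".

J is separable, so gradient descent decouples: u follows -∂J/∂u, v follows -∂J/∂v.
∂J/∂u = -4u(u - 4)(u + 4); at u=-1 this is -60, so u increases.
∂J/∂v = -12v(v - 4)(v - 3); at v=6 this is -432, so v increases.
The v-coordinate has no critical point in that direction and runs off to infinity.

diverges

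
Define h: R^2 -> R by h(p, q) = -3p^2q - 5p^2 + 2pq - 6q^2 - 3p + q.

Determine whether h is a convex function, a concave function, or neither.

neither

The term -3p^2q is cubic, so the Hessian is not constant.
∂²h/∂p² = -6q - 10, which takes both signs as q varies (negative for sufficiently large q). A diagonal entry of the Hessian changing sign means the Hessian is neither positive- nor negative-semidefinite on all of R^2.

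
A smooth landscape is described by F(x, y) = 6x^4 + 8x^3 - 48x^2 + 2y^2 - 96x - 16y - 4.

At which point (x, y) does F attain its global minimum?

F(x,y) separates as P(x) + Q(y) − 4, so its minimum is min P + min Q − 4.
P'(x) = 24(x - 2)(x + 1)(x + 2) vanishes at x ∈ {-2, -1, 2}; Q'(y) = 4y - 16 vanishes at y ∈ {4}.
Local minima of P (where P''>0): P(-2)=32, P(2)=-224. Local minima of Q: Q(4)=-32.
So the global minimum of F is P(2) + Q(4) − 4 = -224 − 32 − 4 = -260, attained at (2, 4).

(2, 4)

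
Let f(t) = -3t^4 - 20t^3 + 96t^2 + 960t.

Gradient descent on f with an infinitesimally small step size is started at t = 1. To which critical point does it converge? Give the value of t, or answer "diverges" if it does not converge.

-4

f'(t) = -12(t - 4)(t + 4)(t + 5), so f'(1) = 1080.
Gradient descent moves in the -f' direction, i.e. t is decreasing.
The nearest critical point in that direction is t = -4, where f'' = 96 > 0 (a local minimum). The iterate converges there.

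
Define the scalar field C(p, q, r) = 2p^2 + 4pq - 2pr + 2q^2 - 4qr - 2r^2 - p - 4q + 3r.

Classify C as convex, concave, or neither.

neither

C is quadratic, so its Hessian is the constant matrix H = [[4, 4, -2], [4, 4, -4], [-2, -4, -4]].
Leading principal minors: 4, 0, -16.
Neither pattern holds ⇒ H is indefinite ⇒ neither convex nor concave.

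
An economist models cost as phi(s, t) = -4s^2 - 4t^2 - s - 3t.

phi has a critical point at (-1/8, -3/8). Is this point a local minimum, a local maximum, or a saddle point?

The Hessian of phi is constant: H = [[-8, 0], [0, -8]].
det(H) = (-8)·(-8) − 0² = 64.
det(H) > 0 and tr(H) = -16 < 0, so H is negative definite and the point is a local maximum.

local maximum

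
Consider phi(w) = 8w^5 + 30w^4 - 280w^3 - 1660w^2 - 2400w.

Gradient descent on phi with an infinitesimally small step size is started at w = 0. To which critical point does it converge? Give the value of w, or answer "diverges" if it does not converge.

phi'(w) = 40(w - 5)(w + 1)(w + 3)(w + 4), so phi'(0) = -2400.
Gradient descent moves in the -phi' direction, i.e. w is increasing.
The nearest critical point in that direction is w = 5, where phi'' = 17280 > 0 (a local minimum). The iterate converges there.

5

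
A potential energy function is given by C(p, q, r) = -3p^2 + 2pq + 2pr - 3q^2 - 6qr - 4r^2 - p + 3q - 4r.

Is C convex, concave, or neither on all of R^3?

concave

C is quadratic, so its Hessian is the constant matrix H = [[-6, 2, 2], [2, -6, -6], [2, -6, -8]].
Leading principal minors: -6, 32, -64.
Signs alternate −, +, − ⇒ H ≺ 0 ⇒ concave.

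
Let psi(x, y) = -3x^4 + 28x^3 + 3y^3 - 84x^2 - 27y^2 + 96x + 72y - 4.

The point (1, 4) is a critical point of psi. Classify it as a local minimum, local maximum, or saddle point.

The mixed partial ∂²psi/∂x∂y is 0, so the Hessian at any point is diag(psi_xx, psi_yy) = diag(12(-3x^2 + 14x - 14), 18(y - 3)).
At (1, 4): H = diag(-36, 18).
The eigenvalues have opposite signs, so H is indefinite: a saddle point.

saddle point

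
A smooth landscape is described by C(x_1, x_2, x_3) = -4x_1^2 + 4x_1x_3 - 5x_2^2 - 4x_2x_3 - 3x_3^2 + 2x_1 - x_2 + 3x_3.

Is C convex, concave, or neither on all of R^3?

C is quadratic, so its Hessian is the constant matrix H = [[-8, 0, 4], [0, -10, -4], [4, -4, -6]].
Leading principal minors: -8, 80, -192.
Signs alternate −, +, − ⇒ H ≺ 0 ⇒ concave.

concave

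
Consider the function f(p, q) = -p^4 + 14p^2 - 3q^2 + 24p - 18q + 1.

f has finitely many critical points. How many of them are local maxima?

f separates as a function of p plus a function of q, so ∇f=0 decouples.
∂f/∂p = -4(p - 3)(p + 1)(p + 2) = 0 at p ∈ {-2, -1, 3}; ∂f/∂q = -6(q + 3) = 0 at q ∈ {-3}.
The Hessian is diagonal: diag(f_pp, f_qq). Second derivatives: f_pp(-2)=-20, f_pp(-1)=16, f_pp(3)=-80; f_qq(-3)=-6.
Local maxima occur where both diagonal entries negative: (-2, -3), (3, -3). Count: 2.

2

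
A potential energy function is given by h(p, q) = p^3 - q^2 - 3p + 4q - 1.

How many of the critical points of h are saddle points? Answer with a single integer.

1

h separates as a function of p plus a function of q, so ∇h=0 decouples.
∂h/∂p = 3(p - 1)(p + 1) = 0 at p ∈ {-1, 1}; ∂h/∂q = -2(q - 2) = 0 at q ∈ {2}.
The Hessian is diagonal: diag(h_pp, h_qq). Second derivatives: h_pp(-1)=-6, h_pp(1)=6; h_qq(2)=-2.
Saddle points occur where the two diagonal entries have opposite signs: (1, 2). Count: 1.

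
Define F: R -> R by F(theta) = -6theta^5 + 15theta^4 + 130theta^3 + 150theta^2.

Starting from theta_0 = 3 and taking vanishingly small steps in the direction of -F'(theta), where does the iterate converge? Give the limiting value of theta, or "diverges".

F'(theta) = -30theta(theta - 5)(theta + 1)(theta + 2), so F'(3) = 3600.
Gradient descent moves in the -F' direction, i.e. theta is decreasing.
The nearest critical point in that direction is theta = 0, where F'' = 300 > 0 (a local minimum). The iterate converges there.

0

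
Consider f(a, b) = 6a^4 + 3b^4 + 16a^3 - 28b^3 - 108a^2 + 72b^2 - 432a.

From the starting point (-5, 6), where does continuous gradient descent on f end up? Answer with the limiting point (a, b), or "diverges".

(-3, 4)

f is separable, so gradient descent decouples: a follows -∂f/∂a, b follows -∂f/∂b.
∂f/∂a = 24(a - 3)(a + 2)(a + 3); at a=-5 this is -1152, so a increases.
∂f/∂b = 12b(b - 4)(b - 3); at b=6 this is 432, so b decreases.
a converges to its nearest critical value -3 (a local min of the a-part); b converges to 4. The iterate converges to (-3, 4).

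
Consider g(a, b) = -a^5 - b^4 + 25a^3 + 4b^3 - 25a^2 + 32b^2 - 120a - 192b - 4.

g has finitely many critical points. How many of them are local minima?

g separates as a function of a plus a function of b, so ∇g=0 decouples.
∂g/∂a = -5(a - 3)(a - 2)(a + 1)(a + 4) = 0 at a ∈ {-4, -1, 2, 3}; ∂g/∂b = -4(b - 4)(b - 3)(b + 4) = 0 at b ∈ {-4, 3, 4}.
The Hessian is diagonal: diag(g_aa, g_bb). Second derivatives: g_aa(-4)=630, g_aa(-1)=-180, g_aa(2)=90, g_aa(3)=-140; g_bb(-4)=-224, g_bb(3)=28, g_bb(4)=-32.
Local minima occur where both diagonal entries positive: (-4, 3), (2, 3). Count: 2.

2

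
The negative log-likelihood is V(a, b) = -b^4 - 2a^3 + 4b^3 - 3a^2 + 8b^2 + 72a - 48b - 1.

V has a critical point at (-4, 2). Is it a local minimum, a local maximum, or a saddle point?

local minimum

The mixed partial ∂²V/∂a∂b is 0, so the Hessian at any point is diag(V_aa, V_bb) = diag(-6(2a + 1), 4(-3b^2 + 6b + 4)).
At (-4, 2): H = diag(42, 16).
Both eigenvalues are positive, so H is positive definite: a local minimum.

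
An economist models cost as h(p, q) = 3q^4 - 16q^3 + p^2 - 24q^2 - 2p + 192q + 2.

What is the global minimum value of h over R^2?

-303

h(p,q) separates as A(p) + B(q) + 2, so its minimum is min A + min B + 2.
A'(p) = 2p - 2 vanishes at p ∈ {1}; B'(q) = 12(q - 4)(q - 2)(q + 2) vanishes at q ∈ {-2, 2, 4}.
Local minima of A (where A''>0): A(1)=-1. Local minima of B: B(-2)=-304, B(4)=128.
So the global minimum of h is A(1) + B(-2) + 2 = -1 − 304 + 2 = -303, attained at (1, -2).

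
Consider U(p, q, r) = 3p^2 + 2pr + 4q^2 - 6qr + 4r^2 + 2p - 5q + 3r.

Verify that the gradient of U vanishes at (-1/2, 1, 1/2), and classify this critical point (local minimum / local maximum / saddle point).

∇U = (6p + 2r + 2, 8q - 6r - 5, 2p - 6q + 8r + 3); substituting (-1/2, 1, 1/2) gives ∇U = (0, 0, 0), so (-1/2, 1, 1/2) is indeed a critical point.
The Hessian is constant: H = [[6, 0, 2], [0, 8, -6], [2, -6, 8]].
Leading principal minors: Δ₁ = 6, Δ₂ = 48, Δ₃ = 136.
All leading minors are positive, so H is positive definite: a local minimum.

local minimum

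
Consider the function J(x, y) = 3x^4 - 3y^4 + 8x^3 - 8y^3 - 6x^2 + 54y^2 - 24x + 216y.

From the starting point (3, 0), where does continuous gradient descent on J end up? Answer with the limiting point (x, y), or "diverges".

(1, -2)

J is separable, so gradient descent decouples: x follows -∂J/∂x, y follows -∂J/∂y.
∂J/∂x = 12(x - 1)(x + 1)(x + 2); at x=3 this is 480, so x decreases.
∂J/∂y = -12(y - 3)(y + 2)(y + 3); at y=0 this is 216, so y decreases.
x converges to its nearest critical value 1 (a local min of the x-part); y converges to -2. The iterate converges to (1, -2).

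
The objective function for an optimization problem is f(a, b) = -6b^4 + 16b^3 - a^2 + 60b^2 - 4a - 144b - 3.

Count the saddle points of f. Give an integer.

1

f separates as a function of a plus a function of b, so ∇f=0 decouples.
∂f/∂a = -2(a + 2) = 0 at a ∈ {-2}; ∂f/∂b = -24(b - 3)(b - 1)(b + 2) = 0 at b ∈ {-2, 1, 3}.
The Hessian is diagonal: diag(f_aa, f_bb). Second derivatives: f_aa(-2)=-2; f_bb(-2)=-360, f_bb(1)=144, f_bb(3)=-240.
Saddle points occur where the two diagonal entries have opposite signs: (-2, 1). Count: 1.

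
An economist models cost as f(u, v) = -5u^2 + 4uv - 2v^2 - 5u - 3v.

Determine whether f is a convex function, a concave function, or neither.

concave

f is quadratic, so its Hessian is the constant matrix H = [[-10, 4], [4, -4]].
det(H) = 24, tr(H) = -14.
det(H) > 0 and tr(H) < 0, so H is negative definite everywhere: concave.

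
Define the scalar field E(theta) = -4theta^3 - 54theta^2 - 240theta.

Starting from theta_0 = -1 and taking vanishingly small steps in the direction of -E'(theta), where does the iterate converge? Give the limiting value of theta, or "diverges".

diverges

E'(theta) = -12(theta + 4)(theta + 5), so E'(-1) = -144.
Gradient descent moves in the -E' direction, i.e. theta is increasing.
There is no critical point above theta=-1, and E' keeps the same sign, so the iterate runs off to +∞.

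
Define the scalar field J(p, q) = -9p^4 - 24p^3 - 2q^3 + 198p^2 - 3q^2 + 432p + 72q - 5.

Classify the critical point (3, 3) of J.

local maximum

The mixed partial ∂²J/∂p∂q is 0, so the Hessian at any point is diag(J_pp, J_qq) = diag(36(-3p^2 - 4p + 11), -6(2q + 1)).
At (3, 3): H = diag(-1008, -42).
Both eigenvalues are negative, so H is negative definite: a local maximum.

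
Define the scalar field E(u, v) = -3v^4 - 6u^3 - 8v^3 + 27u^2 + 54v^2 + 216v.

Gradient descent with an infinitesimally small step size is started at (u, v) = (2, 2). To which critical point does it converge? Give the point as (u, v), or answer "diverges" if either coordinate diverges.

(0, -2)

E is separable, so gradient descent decouples: u follows -∂E/∂u, v follows -∂E/∂v.
∂E/∂u = -18u(u - 3); at u=2 this is 36, so u decreases.
∂E/∂v = -12(v - 3)(v + 2)(v + 3); at v=2 this is 240, so v decreases.
u converges to its nearest critical value 0 (a local min of the u-part); v converges to -2. The iterate converges to (0, -2).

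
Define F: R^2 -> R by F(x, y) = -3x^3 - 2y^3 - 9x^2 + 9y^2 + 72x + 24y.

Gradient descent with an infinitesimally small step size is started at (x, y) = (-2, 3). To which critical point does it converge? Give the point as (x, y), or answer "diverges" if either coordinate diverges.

(-4, -1)

F is separable, so gradient descent decouples: x follows -∂F/∂x, y follows -∂F/∂y.
∂F/∂x = -9(x - 2)(x + 4); at x=-2 this is 72, so x decreases.
∂F/∂y = -6(y - 4)(y + 1); at y=3 this is 24, so y decreases.
x converges to its nearest critical value -4 (a local min of the x-part); y converges to -1. The iterate converges to (-4, -1).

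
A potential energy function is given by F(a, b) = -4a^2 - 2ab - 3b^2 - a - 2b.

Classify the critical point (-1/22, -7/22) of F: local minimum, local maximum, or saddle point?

local maximum

The Hessian of F is constant: H = [[-8, -2], [-2, -6]].
det(H) = (-8)·(-6) − (-2)² = 44.
det(H) > 0 and tr(H) = -14 < 0, so H is negative definite and the point is a local maximum.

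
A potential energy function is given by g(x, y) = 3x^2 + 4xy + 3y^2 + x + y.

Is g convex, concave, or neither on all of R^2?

g is quadratic, so its Hessian is the constant matrix H = [[6, 4], [4, 6]].
det(H) = 20, tr(H) = 12.
det(H) > 0 and tr(H) > 0, so H is positive definite everywhere: convex.

convex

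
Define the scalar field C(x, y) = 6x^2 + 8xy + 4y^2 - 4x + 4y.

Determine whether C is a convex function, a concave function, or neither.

C is quadratic, so its Hessian is the constant matrix H = [[12, 8], [8, 8]].
det(H) = 32, tr(H) = 20.
det(H) > 0 and tr(H) > 0, so H is positive definite everywhere: convex.

convex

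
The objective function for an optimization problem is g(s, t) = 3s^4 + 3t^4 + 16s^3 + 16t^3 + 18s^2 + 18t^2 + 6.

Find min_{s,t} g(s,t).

-48

g(s,t) separates as P(s) + Q(t) + 6, so its minimum is min P + min Q + 6.
P'(s) = 12s(s + 1)(s + 3) vanishes at s ∈ {-3, -1, 0}; Q'(t) = 12t(t + 1)(t + 3) vanishes at t ∈ {-3, -1, 0}.
Local minima of P (where P''>0): P(-3)=-27, P(0)=0. Local minima of Q: Q(-3)=-27, Q(0)=0.
So the global minimum of g is P(-3) + Q(-3) + 6 = -27 − 27 + 6 = -48, attained at (-3, -3).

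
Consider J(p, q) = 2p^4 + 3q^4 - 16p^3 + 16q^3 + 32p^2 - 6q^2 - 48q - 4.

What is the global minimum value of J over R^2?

-164

J(p,q) separates as A(p) + B(q) − 4, so its minimum is min A + min B − 4.
A'(p) = 8p(p - 4)(p - 2) vanishes at p ∈ {0, 2, 4}; B'(q) = 12(q - 1)(q + 1)(q + 4) vanishes at q ∈ {-4, -1, 1}.
Local minima of A (where A''>0): A(0)=0, A(4)=0. Local minima of B: B(-4)=-160, B(1)=-35.
So the global minimum of J is A(0) + B(-4) − 4 = 0 − 160 − 4 = -164, attained at (0, -4).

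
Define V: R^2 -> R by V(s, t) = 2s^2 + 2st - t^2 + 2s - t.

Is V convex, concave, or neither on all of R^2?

neither

V is quadratic, so its Hessian is the constant matrix H = [[4, 2], [2, -2]].
det(H) = -12, tr(H) = 2.
det(H) < 0, so H is indefinite: neither convex nor concave.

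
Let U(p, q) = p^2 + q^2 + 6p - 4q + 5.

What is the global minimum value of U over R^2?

U(p,q) separates as A(p) + B(q) + 5, so its minimum is min A + min B + 5.
A'(p) = 2p + 6 vanishes at p ∈ {-3}; B'(q) = 2q - 4 vanishes at q ∈ {2}.
Local minima of A (where A''>0): A(-3)=-9. Local minima of B: B(2)=-4.
So the global minimum of U is A(-3) + B(2) + 5 = -9 − 4 + 5 = -8, attained at (-3, 2).

-8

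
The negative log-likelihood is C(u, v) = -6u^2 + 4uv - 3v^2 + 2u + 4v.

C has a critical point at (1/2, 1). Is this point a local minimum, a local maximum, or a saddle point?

The Hessian of C is constant: H = [[-12, 4], [4, -6]].
det(H) = (-12)·(-6) − 4² = 56.
det(H) > 0 and tr(H) = -18 < 0, so H is negative definite and the point is a local maximum.

local maximum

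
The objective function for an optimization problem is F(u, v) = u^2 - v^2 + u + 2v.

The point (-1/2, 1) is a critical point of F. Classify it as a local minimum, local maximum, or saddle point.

saddle point

The Hessian of F is constant: H = [[2, 0], [0, -2]].
det(H) = 2·(-2) − 0² = -4.
Since det(H) < 0, H is indefinite and the critical point is a saddle point.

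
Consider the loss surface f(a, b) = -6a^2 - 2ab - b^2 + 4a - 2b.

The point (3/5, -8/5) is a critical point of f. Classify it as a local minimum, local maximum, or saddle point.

local maximum

The Hessian of f is constant: H = [[-12, -2], [-2, -2]].
det(H) = (-12)·(-2) − (-2)² = 20.
det(H) > 0 and tr(H) = -14 < 0, so H is negative definite and the point is a local maximum.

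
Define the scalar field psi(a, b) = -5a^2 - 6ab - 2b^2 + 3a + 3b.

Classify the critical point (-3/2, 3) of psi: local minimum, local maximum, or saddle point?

The Hessian of psi is constant: H = [[-10, -6], [-6, -4]].
det(H) = (-10)·(-4) − (-6)² = 4.
det(H) > 0 and tr(H) = -14 < 0, so H is negative definite and the point is a local maximum.

local maximum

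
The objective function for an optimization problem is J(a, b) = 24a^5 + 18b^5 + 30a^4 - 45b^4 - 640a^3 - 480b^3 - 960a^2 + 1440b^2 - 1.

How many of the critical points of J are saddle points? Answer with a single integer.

8

J separates as a function of a plus a function of b, so ∇J=0 decouples.
∂J/∂a = 120a(a - 4)(a + 1)(a + 4) = 0 at a ∈ {-4, -1, 0, 4}; ∂J/∂b = 90b(b - 4)(b - 2)(b + 4) = 0 at b ∈ {-4, 0, 2, 4}.
The Hessian is diagonal: diag(J_aa, J_bb). Second derivatives: J_aa(-4)=-11520, J_aa(-1)=1800, J_aa(0)=-1920, J_aa(4)=19200; J_bb(-4)=-17280, J_bb(0)=2880, J_bb(2)=-2160, J_bb(4)=5760.
Saddle points occur where the two diagonal entries have opposite signs: (-4, 0), (-4, 4), (-1, -4), (-1, 2), (0, 0), (0, 4), (4, -4), (4, 2). Count: 8.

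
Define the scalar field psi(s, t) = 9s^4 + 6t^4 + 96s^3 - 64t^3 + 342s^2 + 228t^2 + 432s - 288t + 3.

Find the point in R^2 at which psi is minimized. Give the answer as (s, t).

psi(s,t) separates as P(s) + Q(t) + 3, so its minimum is min P + min Q + 3.
P'(s) = 36(s + 1)(s + 3)(s + 4) vanishes at s ∈ {-4, -3, -1}; Q'(t) = 24(t - 4)(t - 3)(t - 1) vanishes at t ∈ {1, 3, 4}.
Local minima of P (where P''>0): P(-4)=-96, P(-1)=-177. Local minima of Q: Q(1)=-118, Q(4)=-64.
So the global minimum of psi is P(-1) + Q(1) + 3 = -177 − 118 + 3 = -292, attained at (-1, 1).

(-1, 1)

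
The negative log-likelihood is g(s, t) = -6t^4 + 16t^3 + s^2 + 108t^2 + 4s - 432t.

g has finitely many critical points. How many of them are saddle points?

g separates as a function of s plus a function of t, so ∇g=0 decouples.
∂g/∂s = 2(s + 2) = 0 at s ∈ {-2}; ∂g/∂t = -24(t - 3)(t - 2)(t + 3) = 0 at t ∈ {-3, 2, 3}.
The Hessian is diagonal: diag(g_ss, g_tt). Second derivatives: g_ss(-2)=2; g_tt(-3)=-720, g_tt(2)=120, g_tt(3)=-144.
Saddle points occur where the two diagonal entries have opposite signs: (-2, -3), (-2, 3). Count: 2.

2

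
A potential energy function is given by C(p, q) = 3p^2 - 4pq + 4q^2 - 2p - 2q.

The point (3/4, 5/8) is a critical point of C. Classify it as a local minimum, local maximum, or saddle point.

The Hessian of C is constant: H = [[6, -4], [-4, 8]].
det(H) = 6·8 − (-4)² = 32.
det(H) > 0 and tr(H) = 14 > 0, so H is positive definite and the point is a local minimum.

local minimum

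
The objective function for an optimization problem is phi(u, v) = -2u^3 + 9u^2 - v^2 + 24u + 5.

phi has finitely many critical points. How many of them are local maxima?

phi separates as a function of u plus a function of v, so ∇phi=0 decouples.
∂phi/∂u = -6(u - 4)(u + 1) = 0 at u ∈ {-1, 4}; ∂phi/∂v = -2v = 0 at v ∈ {0}.
The Hessian is diagonal: diag(phi_uu, phi_vv). Second derivatives: phi_uu(-1)=30, phi_uu(4)=-30; phi_vv(0)=-2.
Local maxima occur where both diagonal entries negative: (4, 0). Count: 1.

1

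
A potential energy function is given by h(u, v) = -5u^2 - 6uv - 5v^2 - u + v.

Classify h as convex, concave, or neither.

concave

h is quadratic, so its Hessian is the constant matrix H = [[-10, -6], [-6, -10]].
det(H) = 64, tr(H) = -20.
det(H) > 0 and tr(H) < 0, so H is negative definite everywhere: concave.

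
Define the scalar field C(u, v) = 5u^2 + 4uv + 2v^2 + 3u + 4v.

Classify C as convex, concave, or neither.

C is quadratic, so its Hessian is the constant matrix H = [[10, 4], [4, 4]].
det(H) = 24, tr(H) = 14.
det(H) > 0 and tr(H) > 0, so H is positive definite everywhere: convex.

convex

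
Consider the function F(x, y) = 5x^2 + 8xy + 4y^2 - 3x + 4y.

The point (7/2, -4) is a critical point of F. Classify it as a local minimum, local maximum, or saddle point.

local minimum

The Hessian of F is constant: H = [[10, 8], [8, 8]].
det(H) = 10·8 − 8² = 16.
det(H) > 0 and tr(H) = 18 > 0, so H is positive definite and the point is a local minimum.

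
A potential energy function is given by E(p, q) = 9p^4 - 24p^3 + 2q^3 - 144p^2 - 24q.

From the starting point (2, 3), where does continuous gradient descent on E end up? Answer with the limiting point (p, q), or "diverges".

(4, 2)

E is separable, so gradient descent decouples: p follows -∂E/∂p, q follows -∂E/∂q.
∂E/∂p = 36p(p - 4)(p + 2); at p=2 this is -576, so p increases.
∂E/∂q = 6(q - 2)(q + 2); at q=3 this is 30, so q decreases.
p converges to its nearest critical value 4 (a local min of the p-part); q converges to 2. The iterate converges to (4, 2).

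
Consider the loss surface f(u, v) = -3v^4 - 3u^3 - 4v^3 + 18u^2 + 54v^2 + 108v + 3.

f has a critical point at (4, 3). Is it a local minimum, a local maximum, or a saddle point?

The mixed partial ∂²f/∂u∂v is 0, so the Hessian at any point is diag(f_uu, f_vv) = diag(18(-u + 2), 12(-3v^2 - 2v + 9)).
At (4, 3): H = diag(-36, -288).
Both eigenvalues are negative, so H is negative definite: a local maximum.

local maximum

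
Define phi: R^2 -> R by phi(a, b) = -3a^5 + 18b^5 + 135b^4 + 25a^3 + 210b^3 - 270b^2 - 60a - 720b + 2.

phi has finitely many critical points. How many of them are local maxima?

phi separates as a function of a plus a function of b, so ∇phi=0 decouples.
∂phi/∂a = -15(a - 2)(a - 1)(a + 1)(a + 2) = 0 at a ∈ {-2, -1, 1, 2}; ∂phi/∂b = 90(b - 1)(b + 1)(b + 2)(b + 4) = 0 at b ∈ {-4, -2, -1, 1}.
The Hessian is diagonal: diag(phi_aa, phi_bb). Second derivatives: phi_aa(-2)=180, phi_aa(-1)=-90, phi_aa(1)=90, phi_aa(2)=-180; phi_bb(-4)=-2700, phi_bb(-2)=540, phi_bb(-1)=-540, phi_bb(1)=2700.
Local maxima occur where both diagonal entries negative: (-1, -4), (-1, -1), (2, -4), (2, -1). Count: 4.

4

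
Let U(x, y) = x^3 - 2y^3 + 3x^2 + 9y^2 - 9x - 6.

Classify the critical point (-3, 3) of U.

local maximum

The mixed partial ∂²U/∂x∂y is 0, so the Hessian at any point is diag(U_xx, U_yy) = diag(6(x + 1), 6(-2y + 3)).
At (-3, 3): H = diag(-12, -18).
Both eigenvalues are negative, so H is negative definite: a local maximum.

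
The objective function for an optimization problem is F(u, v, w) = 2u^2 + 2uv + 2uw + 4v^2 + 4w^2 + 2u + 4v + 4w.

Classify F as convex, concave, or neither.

convex

F is quadratic, so its Hessian is the constant matrix H = [[4, 2, 2], [2, 8, 0], [2, 0, 8]].
Leading principal minors: 4, 28, 192.
All positive ⇒ H ≻ 0 ⇒ convex.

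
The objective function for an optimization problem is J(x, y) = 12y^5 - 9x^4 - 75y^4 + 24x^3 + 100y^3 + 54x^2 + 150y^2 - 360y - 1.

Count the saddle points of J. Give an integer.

6

J separates as a function of x plus a function of y, so ∇J=0 decouples.
∂J/∂x = -36x(x - 3)(x + 1) = 0 at x ∈ {-1, 0, 3}; ∂J/∂y = 60(y - 3)(y - 2)(y - 1)(y + 1) = 0 at y ∈ {-1, 1, 2, 3}.
The Hessian is diagonal: diag(J_xx, J_yy). Second derivatives: J_xx(-1)=-144, J_xx(0)=108, J_xx(3)=-432; J_yy(-1)=-1440, J_yy(1)=240, J_yy(2)=-180, J_yy(3)=480.
Saddle points occur where the two diagonal entries have opposite signs: (-1, 1), (-1, 3), (0, -1), (0, 2), (3, 1), (3, 3). Count: 6.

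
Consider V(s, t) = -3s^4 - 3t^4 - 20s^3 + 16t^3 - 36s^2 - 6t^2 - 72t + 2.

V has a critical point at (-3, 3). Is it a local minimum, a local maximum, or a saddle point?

The mixed partial ∂²V/∂s∂t is 0, so the Hessian at any point is diag(V_ss, V_tt) = diag(-12(3s^2 + 10s + 6), 12(-3t^2 + 8t - 1)).
At (-3, 3): H = diag(-36, -48).
Both eigenvalues are negative, so H is negative definite: a local maximum.

local maximum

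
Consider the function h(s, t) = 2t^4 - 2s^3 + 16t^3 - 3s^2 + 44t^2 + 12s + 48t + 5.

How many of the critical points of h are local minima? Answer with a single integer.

2

h separates as a function of s plus a function of t, so ∇h=0 decouples.
∂h/∂s = -6(s - 1)(s + 2) = 0 at s ∈ {-2, 1}; ∂h/∂t = 8(t + 1)(t + 2)(t + 3) = 0 at t ∈ {-3, -2, -1}.
The Hessian is diagonal: diag(h_ss, h_tt). Second derivatives: h_ss(-2)=18, h_ss(1)=-18; h_tt(-3)=16, h_tt(-2)=-8, h_tt(-1)=16.
Local minima occur where both diagonal entries positive: (-2, -3), (-2, -1). Count: 2.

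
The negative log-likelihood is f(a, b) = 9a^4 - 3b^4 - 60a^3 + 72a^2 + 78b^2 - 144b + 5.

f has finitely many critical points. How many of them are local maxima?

f separates as a function of a plus a function of b, so ∇f=0 decouples.
∂f/∂a = 36a(a - 4)(a - 1) = 0 at a ∈ {0, 1, 4}; ∂f/∂b = -12(b - 3)(b - 1)(b + 4) = 0 at b ∈ {-4, 1, 3}.
The Hessian is diagonal: diag(f_aa, f_bb). Second derivatives: f_aa(0)=144, f_aa(1)=-108, f_aa(4)=432; f_bb(-4)=-420, f_bb(1)=120, f_bb(3)=-168.
Local maxima occur where both diagonal entries negative: (1, -4), (1, 3). Count: 2.

2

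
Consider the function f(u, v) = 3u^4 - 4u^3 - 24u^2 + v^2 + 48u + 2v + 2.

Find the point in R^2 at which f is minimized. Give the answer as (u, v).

(-2, -1)

f(u,v) separates as P(u) + Q(v) + 2, so its minimum is min P + min Q + 2.
P'(u) = 12(u - 2)(u - 1)(u + 2) vanishes at u ∈ {-2, 1, 2}; Q'(v) = 2v + 2 vanishes at v ∈ {-1}.
Local minima of P (where P''>0): P(-2)=-112, P(2)=16. Local minima of Q: Q(-1)=-1.
So the global minimum of f is P(-2) + Q(-1) + 2 = -112 − 1 + 2 = -111, attained at (-2, -1).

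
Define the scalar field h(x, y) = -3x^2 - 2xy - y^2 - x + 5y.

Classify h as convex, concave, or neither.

concave

h is quadratic, so its Hessian is the constant matrix H = [[-6, -2], [-2, -2]].
det(H) = 8, tr(H) = -8.
det(H) > 0 and tr(H) < 0, so H is negative definite everywhere: concave.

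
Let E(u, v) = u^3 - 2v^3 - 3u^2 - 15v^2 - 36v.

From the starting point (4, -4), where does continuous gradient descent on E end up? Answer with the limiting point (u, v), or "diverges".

E is separable, so gradient descent decouples: u follows -∂E/∂u, v follows -∂E/∂v.
∂E/∂u = 3u(u - 2); at u=4 this is 24, so u decreases.
∂E/∂v = -6(v + 2)(v + 3); at v=-4 this is -12, so v increases.
u converges to its nearest critical value 2 (a local min of the u-part); v converges to -3. The iterate converges to (2, -3).

(2, -3)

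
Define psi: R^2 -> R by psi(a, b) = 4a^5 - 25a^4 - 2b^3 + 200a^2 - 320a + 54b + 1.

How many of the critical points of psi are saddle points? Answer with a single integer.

psi separates as a function of a plus a function of b, so ∇psi=0 decouples.
∂psi/∂a = 20(a - 4)(a - 2)(a - 1)(a + 2) = 0 at a ∈ {-2, 1, 2, 4}; ∂psi/∂b = -6(b - 3)(b + 3) = 0 at b ∈ {-3, 3}.
The Hessian is diagonal: diag(psi_aa, psi_bb). Second derivatives: psi_aa(-2)=-1440, psi_aa(1)=180, psi_aa(2)=-160, psi_aa(4)=720; psi_bb(-3)=36, psi_bb(3)=-36.
Saddle points occur where the two diagonal entries have opposite signs: (-2, -3), (1, 3), (2, -3), (4, 3). Count: 4.

4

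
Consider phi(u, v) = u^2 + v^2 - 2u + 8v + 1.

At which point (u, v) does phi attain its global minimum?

(1, -4)

phi(u,v) separates as P(u) + Q(v) + 1, so its minimum is min P + min Q + 1.
P'(u) = 2u - 2 vanishes at u ∈ {1}; Q'(v) = 2v + 8 vanishes at v ∈ {-4}.
Local minima of P (where P''>0): P(1)=-1. Local minima of Q: Q(-4)=-16.
So the global minimum of phi is P(1) + Q(-4) + 1 = -1 − 16 + 1 = -16, attained at (1, -4).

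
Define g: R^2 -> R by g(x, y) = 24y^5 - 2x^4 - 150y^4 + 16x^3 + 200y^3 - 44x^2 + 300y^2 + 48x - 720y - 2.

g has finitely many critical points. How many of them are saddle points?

g separates as a function of x plus a function of y, so ∇g=0 decouples.
∂g/∂x = -8(x - 3)(x - 2)(x - 1) = 0 at x ∈ {1, 2, 3}; ∂g/∂y = 120(y - 3)(y - 2)(y - 1)(y + 1) = 0 at y ∈ {-1, 1, 2, 3}.
The Hessian is diagonal: diag(g_xx, g_yy). Second derivatives: g_xx(1)=-16, g_xx(2)=8, g_xx(3)=-16; g_yy(-1)=-2880, g_yy(1)=480, g_yy(2)=-360, g_yy(3)=960.
Saddle points occur where the two diagonal entries have opposite signs: (1, 1), (1, 3), (2, -1), (2, 2), (3, 1), (3, 3). Count: 6.

6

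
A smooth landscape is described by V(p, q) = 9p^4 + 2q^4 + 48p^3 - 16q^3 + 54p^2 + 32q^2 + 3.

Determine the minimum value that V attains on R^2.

-78

V(p,q) separates as A(p) + B(q) + 3, so its minimum is min A + min B + 3.
A'(p) = 36p(p + 1)(p + 3) vanishes at p ∈ {-3, -1, 0}; B'(q) = 8q(q - 4)(q - 2) vanishes at q ∈ {0, 2, 4}.
Local minima of A (where A''>0): A(-3)=-81, A(0)=0. Local minima of B: B(0)=0, B(4)=0.
So the global minimum of V is A(-3) + B(0) + 3 = -81 + 0 + 3 = -78, attained at (-3, 0).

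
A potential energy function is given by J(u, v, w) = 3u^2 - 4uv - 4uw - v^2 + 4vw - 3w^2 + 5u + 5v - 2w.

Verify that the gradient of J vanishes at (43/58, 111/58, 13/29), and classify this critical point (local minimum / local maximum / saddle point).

∇J = (6u - 4v - 4w + 5, -4u - 2v + 4w + 5, -4u + 4v - 6w - 2); substituting (43/58, 111/58, 13/29) gives ∇J = (0, 0, 0), so (43/58, 111/58, 13/29) is indeed a critical point.
The Hessian is constant: H = [[6, -4, -4], [-4, -2, 4], [-4, 4, -6]].
Leading principal minors: Δ₁ = 6, Δ₂ = -28, Δ₃ = 232.
The minors fit neither the all-positive nor the alternating-sign pattern, so H is indefinite: a saddle point.

saddle point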